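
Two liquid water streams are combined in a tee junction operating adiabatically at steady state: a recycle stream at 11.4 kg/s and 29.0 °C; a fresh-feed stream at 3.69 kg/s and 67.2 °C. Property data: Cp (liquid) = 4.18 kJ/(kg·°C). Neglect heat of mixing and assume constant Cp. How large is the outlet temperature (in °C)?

No heat crosses the boundary, so H_out = H_in.
Σ ṁᵢCp,ᵢTᵢ = 11.4×4.18×29.0 + 3.69×4.18×67.2 = 2418.4
Σ ṁᵢCp,ᵢ = 11.4×4.18 + 3.69×4.18 = 63.076
T_out = 2418.4 / 63.076 = 38.341 °C

T_out = 38.3 °C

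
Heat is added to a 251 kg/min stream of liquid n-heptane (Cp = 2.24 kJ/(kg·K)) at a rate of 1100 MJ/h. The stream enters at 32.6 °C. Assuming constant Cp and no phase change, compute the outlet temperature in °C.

T_out = 65.2 °C

Q = 1100 MJ/h = 18333 kJ/min
ΔT = Q/(ṁ·Cp) = 18333/(251×2.24) = 32.608 K
T_out = 32.6 + 32.608 = 65.208 °C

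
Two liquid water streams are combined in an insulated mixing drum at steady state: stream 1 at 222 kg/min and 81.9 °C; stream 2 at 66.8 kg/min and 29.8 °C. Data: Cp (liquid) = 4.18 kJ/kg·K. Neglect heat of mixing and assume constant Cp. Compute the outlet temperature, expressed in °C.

T_out = 69.8 °C

No heat crosses the boundary, so H_out = H_in.
Σ ṁᵢCp,ᵢTᵢ = 222×4.18×81.9 + 66.8×4.18×29.8 = 84321
Σ ṁᵢCp,ᵢ = 222×4.18 + 66.8×4.18 = 1207.2
T_out = 84321 / 1207.2 = 69.849 °C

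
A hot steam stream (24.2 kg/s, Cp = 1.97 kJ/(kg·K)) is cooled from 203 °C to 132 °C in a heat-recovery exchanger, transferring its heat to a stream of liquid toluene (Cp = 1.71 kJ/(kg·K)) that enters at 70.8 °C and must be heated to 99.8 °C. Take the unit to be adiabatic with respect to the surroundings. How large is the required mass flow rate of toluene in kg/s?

ṁ_c = 68.3 kg/s

Heat released by hot stream: Q = 24.2 × 1.97 × (203 − 132) = 3384.9 kJ/s
Energy balance on cold side (adiabatic exchanger): Q = ṁ_c·Cp_c·(T_c,out − T_c,in)
ṁ_c = 3384.9 / [1.71 × (99.8 − 70.8)] = 68.257 kg/s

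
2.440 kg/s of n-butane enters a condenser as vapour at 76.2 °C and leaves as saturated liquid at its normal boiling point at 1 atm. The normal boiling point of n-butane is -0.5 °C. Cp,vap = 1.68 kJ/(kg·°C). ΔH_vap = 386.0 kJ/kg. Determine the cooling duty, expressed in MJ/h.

vapour 76.2→-0.5 °C: -128.86 kJ/kg
condensation at -0.5 °C: -386 kJ/kg
Δh = -128.86 + -386 = -514.86 kJ/kg
Q = ṁ·Δh = 2.440 kg/s × -514.86 kJ/kg = -1256.2 kJ/s
|Q| = 1256.2 kW = 4522.5 MJ/h

Q_c = 4520 MJ/h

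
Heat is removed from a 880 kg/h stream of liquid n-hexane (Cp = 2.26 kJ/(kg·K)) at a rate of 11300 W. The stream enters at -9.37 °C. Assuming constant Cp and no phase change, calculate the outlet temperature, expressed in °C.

Q = 11300 W = 40680 kJ/h
ΔT = Q/(ṁ·Cp) = 40680/(880×2.26) = 20.455 K
T_out = -9.37 − 20.455 = -29.825 °C

T_out = -29.8 °C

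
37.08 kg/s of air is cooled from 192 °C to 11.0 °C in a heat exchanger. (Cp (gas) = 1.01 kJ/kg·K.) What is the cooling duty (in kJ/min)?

Q_c = 407000 kJ/min

Q = ṁ·Cp·ΔT = 37.08 × 1.01 × (11.0 − 192) = -6778.6 kJ/s
Cooling duty = 406720 kJ/min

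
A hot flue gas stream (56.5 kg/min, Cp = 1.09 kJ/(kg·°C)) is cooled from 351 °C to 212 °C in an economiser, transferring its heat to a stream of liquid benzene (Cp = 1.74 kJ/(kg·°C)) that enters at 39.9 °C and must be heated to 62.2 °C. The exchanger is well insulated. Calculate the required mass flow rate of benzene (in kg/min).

Heat released by hot stream: Q = 56.5 × 1.09 × (351 − 212) = 8560.3 kJ/min
Energy balance on cold side (adiabatic exchanger): Q = ṁ_c·Cp_c·(T_c,out − T_c,in)
ṁ_c = 8560.3 / [1.74 × (62.2 − 39.9)] = 220.62 kg/min

ṁ_c = 221 kg/min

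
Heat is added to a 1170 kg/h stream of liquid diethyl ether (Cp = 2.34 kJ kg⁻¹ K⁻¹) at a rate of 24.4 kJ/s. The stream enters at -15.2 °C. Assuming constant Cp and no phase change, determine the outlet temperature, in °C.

T_out = 16.9 °C

Q = 24.4 kJ/s = 87840 kJ/h
ΔT = Q/(ṁ·Cp) = 87840/(1170×2.34) = 32.084 K
T_out = -15.2 + 32.084 = 16.884 °C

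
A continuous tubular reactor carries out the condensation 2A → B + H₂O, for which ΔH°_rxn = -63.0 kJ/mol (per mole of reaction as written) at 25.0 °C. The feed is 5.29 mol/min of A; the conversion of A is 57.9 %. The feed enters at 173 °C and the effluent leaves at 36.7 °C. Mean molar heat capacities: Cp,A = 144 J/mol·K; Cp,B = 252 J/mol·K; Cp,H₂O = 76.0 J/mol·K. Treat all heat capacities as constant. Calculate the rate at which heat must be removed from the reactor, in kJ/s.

Q_out = 3.33 kJ/s

Extent of reaction ξ = 0.579 × 5.29 / 2 = 1.5315 mol/min
Reaction term: ξ·ΔH°_rxn = 1.5315 × -63.0 = -96.482 kJ/min
Sensible, feed 173→25 °C: -112.74 kJ/min
Outlet flows (mol/min): A 2.2271, B 1.5315, H₂O 1.5315
Sensible, products 25→36.7 °C: 9.6293 kJ/min
Q = ΔH = -199.59 kJ/min = -3.3265 kW
Heat removed = 3.3265 kJ/s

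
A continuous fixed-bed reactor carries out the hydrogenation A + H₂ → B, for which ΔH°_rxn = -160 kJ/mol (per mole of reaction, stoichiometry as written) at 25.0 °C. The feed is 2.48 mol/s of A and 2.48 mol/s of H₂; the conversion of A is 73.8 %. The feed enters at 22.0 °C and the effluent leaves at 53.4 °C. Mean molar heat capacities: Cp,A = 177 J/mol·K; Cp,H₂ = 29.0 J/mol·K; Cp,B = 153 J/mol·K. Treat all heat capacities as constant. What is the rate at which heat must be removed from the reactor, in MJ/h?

Q_out = 1010 MJ/h

Extent of reaction ξ = 0.738 × 2.48 = 1.8302 mol/s
Reaction term: ξ·ΔH°_rxn = 1.8302 × -160 = -292.84 kJ/s
Sensible, feed 22.0→25 °C: 1.5326 kJ/s
Outlet flows (mol/s): A 0.64976, H₂ 0.64976, B 1.8302
Sensible, products 25→53.4 °C: 11.754 kJ/s
Q = ΔH = -279.55 kJ/s = -279.55 kW
Heat removed = 1006.4 MJ/h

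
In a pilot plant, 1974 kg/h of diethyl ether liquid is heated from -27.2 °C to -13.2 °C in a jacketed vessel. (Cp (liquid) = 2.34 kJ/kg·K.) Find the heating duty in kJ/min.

Q = 1080 kJ/min

Q = ṁ·Cp·ΔT = 1974 × 2.34 × (-13.2 − -27.2) = 64668 kJ/h
Converting: 64668 / 3600 s = 17.963 kW
Heating duty = 1077.8 kJ/min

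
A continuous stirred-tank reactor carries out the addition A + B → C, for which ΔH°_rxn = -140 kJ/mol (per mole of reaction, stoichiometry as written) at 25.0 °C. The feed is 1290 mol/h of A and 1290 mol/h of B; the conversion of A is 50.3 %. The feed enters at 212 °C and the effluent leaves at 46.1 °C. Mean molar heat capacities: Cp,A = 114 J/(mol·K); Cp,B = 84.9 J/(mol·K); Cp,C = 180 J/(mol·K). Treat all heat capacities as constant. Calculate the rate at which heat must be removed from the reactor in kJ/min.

Q_out = 2230 kJ/min

Extent of reaction ξ = 0.503 × 1290 = 648.87 mol/h
Reaction term: ξ·ΔH°_rxn = 648.87 × -140 = -90842 kJ/h
Sensible, feed 212→25 °C: -47981 kJ/h
Outlet flows (mol/h): A 641.13, B 641.13, C 648.87
Sensible, products 25→46.1 °C: 5155.1 kJ/h
Q = ΔH = -133670 kJ/h = -37.13 kW
Heat removed = 2227.8 kJ/min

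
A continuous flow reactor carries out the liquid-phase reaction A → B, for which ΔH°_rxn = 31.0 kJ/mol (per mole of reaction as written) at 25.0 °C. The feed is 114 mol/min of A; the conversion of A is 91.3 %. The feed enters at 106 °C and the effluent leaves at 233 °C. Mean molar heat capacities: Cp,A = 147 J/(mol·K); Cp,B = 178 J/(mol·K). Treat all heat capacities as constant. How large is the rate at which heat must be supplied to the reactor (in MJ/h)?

Extent of reaction ξ = 0.913 × 114 = 104.08 mol/min
Reaction term: ξ·ΔH°_rxn = 104.08 × 31.0 = 3226.5 kJ/min
Sensible, feed 106→25 °C: -1357.4 kJ/min
Outlet flows (mol/min): A 9.918, B 104.08
Sensible, products 25→233 °C: 4156.8 kJ/min
Q = ΔH = 6025.9 kJ/min = 100.43 kW
Heat supplied = 361.56 MJ/h

Q_in = 362 MJ/h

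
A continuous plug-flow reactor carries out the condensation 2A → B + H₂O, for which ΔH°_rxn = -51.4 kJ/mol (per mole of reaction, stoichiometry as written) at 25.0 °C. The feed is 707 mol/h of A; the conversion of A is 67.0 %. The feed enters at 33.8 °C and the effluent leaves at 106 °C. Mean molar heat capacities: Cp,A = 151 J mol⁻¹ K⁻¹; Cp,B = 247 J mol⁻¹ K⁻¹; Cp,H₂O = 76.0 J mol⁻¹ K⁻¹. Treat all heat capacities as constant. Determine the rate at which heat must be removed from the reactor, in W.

Q_out = 1130 W

Extent of reaction ξ = 0.670 × 707 / 2 = 236.85 mol/h
Reaction term: ξ·ΔH°_rxn = 236.85 × -51.4 = -12174 kJ/h
Sensible, feed 33.8→25 °C: -939.46 kJ/h
Outlet flows (mol/h): A 233.31, B 236.85, H₂O 236.85
Sensible, products 25→106 °C: 9050.2 kJ/h
Q = ΔH = -4063.1 kJ/h = -1.1286 kW
Heat removed = 1128.6 W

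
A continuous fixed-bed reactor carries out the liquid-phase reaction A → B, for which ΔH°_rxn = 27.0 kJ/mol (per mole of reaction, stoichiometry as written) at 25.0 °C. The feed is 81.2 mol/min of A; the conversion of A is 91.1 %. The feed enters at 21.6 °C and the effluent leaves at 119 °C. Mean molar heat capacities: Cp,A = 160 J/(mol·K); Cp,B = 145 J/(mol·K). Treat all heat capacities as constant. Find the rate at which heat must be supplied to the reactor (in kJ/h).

Q_in = 190000 kJ/h

Extent of reaction ξ = 0.911 × 81.2 = 73.973 mol/min
Reaction term: ξ·ΔH°_rxn = 73.973 × 27.0 = 1997.3 kJ/min
Sensible, feed 21.6→25 °C: 44.173 kJ/min
Outlet flows (mol/min): A 7.2268, B 73.973
Sensible, products 25→119 °C: 1116.9 kJ/min
Q = ΔH = 3158.4 kJ/min = 52.64 kW
Heat supplied = 189500 kJ/h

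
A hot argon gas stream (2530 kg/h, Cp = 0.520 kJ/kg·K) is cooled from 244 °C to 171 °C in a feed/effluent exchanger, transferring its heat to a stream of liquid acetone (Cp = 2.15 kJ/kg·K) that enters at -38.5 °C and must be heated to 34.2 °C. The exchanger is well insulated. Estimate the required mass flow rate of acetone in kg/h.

Heat released by hot stream: Q = 2530 × 0.520 × (244 − 171) = 96039 kJ/h
Energy balance on cold side (adiabatic exchanger): Q = ṁ_c·Cp_c·(T_c,out − T_c,in)
ṁ_c = 96039 / [2.15 × (34.2 − -38.5)] = 614.43 kg/h

ṁ_c = 614 kg/h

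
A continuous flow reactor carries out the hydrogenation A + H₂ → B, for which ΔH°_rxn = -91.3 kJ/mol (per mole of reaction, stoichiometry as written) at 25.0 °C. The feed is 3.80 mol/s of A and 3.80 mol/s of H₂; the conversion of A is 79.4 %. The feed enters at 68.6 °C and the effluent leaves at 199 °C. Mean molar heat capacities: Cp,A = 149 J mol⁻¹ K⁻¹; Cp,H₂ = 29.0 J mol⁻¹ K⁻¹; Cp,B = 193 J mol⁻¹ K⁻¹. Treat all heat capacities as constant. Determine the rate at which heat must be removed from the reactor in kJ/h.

Q_out = 646000 kJ/h

Extent of reaction ξ = 0.794 × 3.80 = 3.0172 mol/s
Reaction term: ξ·ΔH°_rxn = 3.0172 × -91.3 = -275.47 kJ/s
Sensible, feed 68.6→25 °C: -29.491 kJ/s
Outlet flows (mol/s): A 0.7828, H₂ 0.7828, B 3.0172
Sensible, products 25→199 °C: 125.57 kJ/s
Q = ΔH = -179.39 kJ/s = -179.39 kW
Heat removed = 645810 kJ/h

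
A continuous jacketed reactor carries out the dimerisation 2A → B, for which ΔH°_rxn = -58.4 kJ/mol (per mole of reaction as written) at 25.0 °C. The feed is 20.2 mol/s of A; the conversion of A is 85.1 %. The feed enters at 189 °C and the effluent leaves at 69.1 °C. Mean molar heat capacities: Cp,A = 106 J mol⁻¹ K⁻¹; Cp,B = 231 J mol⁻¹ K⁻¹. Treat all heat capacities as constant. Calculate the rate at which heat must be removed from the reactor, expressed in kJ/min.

Q_out = 45100 kJ/min

Extent of reaction ξ = 0.851 × 20.2 / 2 = 8.5951 mol/s
Reaction term: ξ·ΔH°_rxn = 8.5951 × -58.4 = -501.95 kJ/s
Sensible, feed 189→25 °C: -351.16 kJ/s
Outlet flows (mol/s): A 3.0098, B 8.5951
Sensible, products 25→69.1 °C: 101.63 kJ/s
Q = ΔH = -751.48 kJ/s = -751.48 kW
Heat removed = 45089 kJ/min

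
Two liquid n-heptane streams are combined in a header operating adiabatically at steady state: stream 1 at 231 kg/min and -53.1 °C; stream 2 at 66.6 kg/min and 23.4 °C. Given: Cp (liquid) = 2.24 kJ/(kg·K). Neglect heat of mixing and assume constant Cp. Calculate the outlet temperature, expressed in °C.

T_out = -36.0 °C

No heat crosses the boundary, so H_out = H_in.
Σ ṁᵢCp,ᵢTᵢ = 231×2.24×-53.1 + 66.6×2.24×23.4 = -23985
Σ ṁᵢCp,ᵢ = 231×2.24 + 66.6×2.24 = 666.62
T_out = -23985 / 666.62 = -35.98 °C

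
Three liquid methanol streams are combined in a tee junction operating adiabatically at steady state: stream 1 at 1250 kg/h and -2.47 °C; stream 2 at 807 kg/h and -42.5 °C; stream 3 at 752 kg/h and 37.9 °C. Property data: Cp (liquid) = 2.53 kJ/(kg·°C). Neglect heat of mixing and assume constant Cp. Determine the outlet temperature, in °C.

T_out = -3.16 °C

No heat crosses the boundary, so H_out = H_in.
Σ ṁᵢCp,ᵢTᵢ = 1250×2.53×-2.47 + 807×2.53×-42.5 + 752×2.53×37.9 = -22477
Σ ṁᵢCp,ᵢ = 1250×2.53 + 807×2.53 + 752×2.53 = 7106.8
T_out = -22477 / 7106.8 = -3.1628 °C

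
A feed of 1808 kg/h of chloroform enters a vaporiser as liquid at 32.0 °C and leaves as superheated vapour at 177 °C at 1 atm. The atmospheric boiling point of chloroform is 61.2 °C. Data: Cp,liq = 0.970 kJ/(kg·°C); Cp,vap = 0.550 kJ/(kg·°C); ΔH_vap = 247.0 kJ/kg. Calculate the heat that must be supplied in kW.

Q = 170 kW

liquid 32.0→61.2 °C: 28.324 kJ/kg
vaporisation at 61.2 °C: 247 kJ/kg
vapour 61.2→177 °C: 63.69 kJ/kg
Δh = 28.324 + 247 + 63.69 = 339.01 kJ/kg
Q = ṁ·Δh = 1808 kg/h × 339.01 kJ/kg = 612940 kJ/h
|Q| = 170.26 kW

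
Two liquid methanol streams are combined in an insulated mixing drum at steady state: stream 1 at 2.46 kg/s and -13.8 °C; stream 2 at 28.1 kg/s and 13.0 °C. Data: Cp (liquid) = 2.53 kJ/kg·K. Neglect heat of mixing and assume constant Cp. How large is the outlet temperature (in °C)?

No heat crosses the boundary, so H_out = H_in.
Σ ṁᵢCp,ᵢTᵢ = 2.46×2.53×-13.8 + 28.1×2.53×13.0 = 838.32
Σ ṁᵢCp,ᵢ = 2.46×2.53 + 28.1×2.53 = 77.317
T_out = 838.32 / 77.317 = 10.843 °C

T_out = 10.8 °C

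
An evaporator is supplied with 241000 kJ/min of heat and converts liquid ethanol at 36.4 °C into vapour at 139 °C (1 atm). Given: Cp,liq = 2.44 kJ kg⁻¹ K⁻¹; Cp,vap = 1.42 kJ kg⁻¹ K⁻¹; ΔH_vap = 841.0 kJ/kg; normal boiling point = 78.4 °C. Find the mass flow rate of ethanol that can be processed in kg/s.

Δh = 2.44×(78.4−36.4) + 841.0 + 1.42×(139−78.4) = 1029.5 kJ/kg
Q = 241000 kJ/min = 4016.7 kJ/s = 4016.7 kJ/s
ṁ = Q/Δh = 4016.7 / 1029.5 = 3.9014 kg/s

ṁ = 3.90 kg/s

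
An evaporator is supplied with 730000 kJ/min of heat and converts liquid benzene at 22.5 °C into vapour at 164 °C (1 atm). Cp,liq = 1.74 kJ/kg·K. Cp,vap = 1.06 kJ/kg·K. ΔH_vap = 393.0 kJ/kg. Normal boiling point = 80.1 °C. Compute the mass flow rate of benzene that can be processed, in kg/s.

Δh = 1.74×(80.1−22.5) + 393.0 + 1.06×(164−80.1) = 582.16 kJ/kg
Q = 730000 kJ/min = 12167 kJ/s = 12167 kJ/s
ṁ = Q/Δh = 12167 / 582.16 = 20.899 kg/s

ṁ = 20.9 kg/s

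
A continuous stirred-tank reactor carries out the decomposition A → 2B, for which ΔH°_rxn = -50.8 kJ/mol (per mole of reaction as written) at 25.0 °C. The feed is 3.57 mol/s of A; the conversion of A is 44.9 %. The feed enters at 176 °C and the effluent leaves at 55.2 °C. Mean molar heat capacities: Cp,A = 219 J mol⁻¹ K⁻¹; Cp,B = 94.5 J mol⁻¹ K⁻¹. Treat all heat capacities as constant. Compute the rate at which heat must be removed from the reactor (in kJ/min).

Extent of reaction ξ = 0.449 × 3.57 = 1.6029 mol/s
Reaction term: ξ·ΔH°_rxn = 1.6029 × -50.8 = -81.429 kJ/s
Sensible, feed 176→25 °C: -118.06 kJ/s
Outlet flows (mol/s): A 1.9671, B 3.2059
Sensible, products 25→55.2 °C: 22.159 kJ/s
Q = ΔH = -177.33 kJ/s = -177.33 kW
Heat removed = 10640 kJ/min

Q_out = 10600 kJ/min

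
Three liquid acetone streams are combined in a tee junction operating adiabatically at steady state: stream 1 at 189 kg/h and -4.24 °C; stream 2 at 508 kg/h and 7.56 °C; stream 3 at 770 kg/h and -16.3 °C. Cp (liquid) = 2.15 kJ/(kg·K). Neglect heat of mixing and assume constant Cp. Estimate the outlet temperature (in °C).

Energy balance with Q = 0: Σ ṁᵢCp,ᵢ(T_out − Tᵢ) = 0
T_out = Σ ṁᵢCp,ᵢTᵢ / Σ ṁᵢCp,ᵢ
      = -20451 / 3154.1 = -6.4839 °C

T_out = -6.48 °C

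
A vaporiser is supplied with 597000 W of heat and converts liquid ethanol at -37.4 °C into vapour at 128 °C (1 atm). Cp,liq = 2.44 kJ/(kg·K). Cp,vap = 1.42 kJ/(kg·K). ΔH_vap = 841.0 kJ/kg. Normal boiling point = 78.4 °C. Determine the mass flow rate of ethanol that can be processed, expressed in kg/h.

Δh = 2.44×(78.4−-37.4) + 841.0 + 1.42×(128−78.4) = 1194 kJ/kg
Q = 597000 W = 597 kJ/s = 2.1492e+06 kJ/h
ṁ = Q/Δh = 2.1492e+06 / 1194 = 1800 kg/h

ṁ = 1800 kg/h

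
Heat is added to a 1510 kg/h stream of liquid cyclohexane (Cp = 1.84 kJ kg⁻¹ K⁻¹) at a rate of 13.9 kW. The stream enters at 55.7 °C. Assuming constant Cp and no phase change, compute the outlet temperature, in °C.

T_out = 73.7 °C

Q = 13.9 kW = 50040 kJ/h
ΔT = Q/(ṁ·Cp) = 50040/(1510×1.84) = 18.01 K
T_out = 55.7 + 18.01 = 73.71 °C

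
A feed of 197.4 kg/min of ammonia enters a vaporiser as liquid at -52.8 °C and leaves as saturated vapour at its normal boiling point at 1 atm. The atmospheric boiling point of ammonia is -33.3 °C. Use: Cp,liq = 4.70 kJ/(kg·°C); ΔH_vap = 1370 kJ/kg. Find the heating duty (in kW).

Q = 4810 kW

liquid -52.8→-33.3 °C: 91.65 kJ/kg
vaporisation at -33.3 °C: 1370 kJ/kg
Δh = 91.65 + 1370 = 1461.7 kJ/kg
Q = ṁ·Δh = 197.4 kg/min × 1461.7 kJ/kg = 288530 kJ/min
|Q| = 4808.8 kW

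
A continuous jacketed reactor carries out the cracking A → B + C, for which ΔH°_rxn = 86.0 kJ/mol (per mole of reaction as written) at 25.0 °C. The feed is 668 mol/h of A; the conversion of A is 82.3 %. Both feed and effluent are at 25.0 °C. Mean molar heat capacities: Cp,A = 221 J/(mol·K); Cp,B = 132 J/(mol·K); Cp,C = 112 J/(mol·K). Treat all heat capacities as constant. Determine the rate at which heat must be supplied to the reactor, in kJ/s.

Q_in = 13.1 kJ/s

Extent of reaction ξ = 0.823 × 668 = 549.76 mol/h
Reaction term: ξ·ΔH°_rxn = 549.76 × 86.0 = 47280 kJ/h
Q = ΔH = 47280 kJ/h = 13.133 kW
Heat supplied = 13.133 kJ/s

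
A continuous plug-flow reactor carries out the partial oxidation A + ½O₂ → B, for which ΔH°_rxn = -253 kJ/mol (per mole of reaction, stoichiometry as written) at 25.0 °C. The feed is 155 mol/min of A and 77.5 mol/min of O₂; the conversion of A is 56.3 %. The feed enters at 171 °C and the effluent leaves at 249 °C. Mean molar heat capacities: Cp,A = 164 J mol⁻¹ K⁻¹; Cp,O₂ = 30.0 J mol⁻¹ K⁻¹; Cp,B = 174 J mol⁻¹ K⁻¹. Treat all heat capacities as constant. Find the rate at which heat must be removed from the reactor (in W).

Extent of reaction ξ = 0.563 × 155 = 87.265 mol/min
Reaction term: ξ·ΔH°_rxn = 87.265 × -253 = -22078 kJ/min
Sensible, feed 171→25 °C: -4050.8 kJ/min
Outlet flows (mol/min): A 67.735, O₂ 33.868, B 87.265
Sensible, products 25→249 °C: 6117.1 kJ/min
Q = ΔH = -20012 kJ/min = -333.53 kW
Heat removed = 333530 W

Q_out = 334000 W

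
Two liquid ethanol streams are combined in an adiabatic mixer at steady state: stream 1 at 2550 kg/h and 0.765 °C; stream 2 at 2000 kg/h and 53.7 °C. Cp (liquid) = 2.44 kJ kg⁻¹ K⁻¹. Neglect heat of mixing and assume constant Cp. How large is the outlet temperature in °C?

T_out = 24.0 °C

No heat crosses the boundary, so H_out = H_in.
Σ ṁᵢCp,ᵢTᵢ = 2550×2.44×0.765 + 2000×2.44×53.7 = 266820
Σ ṁᵢCp,ᵢ = 2550×2.44 + 2000×2.44 = 11102
T_out = 266820 / 11102 = 24.033 °C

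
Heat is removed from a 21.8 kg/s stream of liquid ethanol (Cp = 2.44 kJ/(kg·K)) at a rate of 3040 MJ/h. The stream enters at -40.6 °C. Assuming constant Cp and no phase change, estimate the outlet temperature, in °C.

T_out = -56.5 °C

Q = 3040 MJ/h = 844.44 kJ/s
ΔT = Q/(ṁ·Cp) = 844.44/(21.8×2.44) = 15.875 K
T_out = -40.6 − 15.875 = -56.475 °C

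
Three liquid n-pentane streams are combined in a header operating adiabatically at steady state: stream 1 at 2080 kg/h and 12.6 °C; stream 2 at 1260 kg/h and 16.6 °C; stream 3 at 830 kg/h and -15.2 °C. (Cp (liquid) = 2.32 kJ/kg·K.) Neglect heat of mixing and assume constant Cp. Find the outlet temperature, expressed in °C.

Energy balance with Q = 0: Σ ṁᵢCp,ᵢ(T_out − Tᵢ) = 0
T_out = Σ ṁᵢCp,ᵢTᵢ / Σ ṁᵢCp,ᵢ
      = 80059 / 9674.4 = 8.2753 °C

T_out = 8.28 °C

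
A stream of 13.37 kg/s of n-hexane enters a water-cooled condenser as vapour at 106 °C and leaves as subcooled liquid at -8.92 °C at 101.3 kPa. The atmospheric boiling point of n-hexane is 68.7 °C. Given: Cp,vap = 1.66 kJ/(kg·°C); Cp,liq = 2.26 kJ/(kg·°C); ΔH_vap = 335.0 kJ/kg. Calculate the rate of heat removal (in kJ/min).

Q_c = 459000 kJ/min

vapour 106→68.7 °C: -61.918 kJ/kg
condensation at 68.7 °C: -335 kJ/kg
liquid 68.7→-8.92 °C: -175.42 kJ/kg
Δh = -61.918 + -335 + -175.42 = -572.34 kJ/kg
Q = ṁ·Δh = 13.37 kg/s × -572.34 kJ/kg = -7652.2 kJ/s
|Q| = 7652.2 kW = 459130 kJ/min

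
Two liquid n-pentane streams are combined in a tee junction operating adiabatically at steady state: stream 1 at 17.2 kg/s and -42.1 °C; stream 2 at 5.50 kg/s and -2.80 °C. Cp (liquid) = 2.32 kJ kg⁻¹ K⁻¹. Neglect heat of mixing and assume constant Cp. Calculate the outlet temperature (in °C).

No heat crosses the boundary, so H_out = H_in.
Σ ṁᵢCp,ᵢTᵢ = 17.2×2.32×-42.1 + 5.50×2.32×-2.80 = -1715.7
Σ ṁᵢCp,ᵢ = 17.2×2.32 + 5.50×2.32 = 52.664
T_out = -1715.7 / 52.664 = -32.578 °C

T_out = -32.6 °C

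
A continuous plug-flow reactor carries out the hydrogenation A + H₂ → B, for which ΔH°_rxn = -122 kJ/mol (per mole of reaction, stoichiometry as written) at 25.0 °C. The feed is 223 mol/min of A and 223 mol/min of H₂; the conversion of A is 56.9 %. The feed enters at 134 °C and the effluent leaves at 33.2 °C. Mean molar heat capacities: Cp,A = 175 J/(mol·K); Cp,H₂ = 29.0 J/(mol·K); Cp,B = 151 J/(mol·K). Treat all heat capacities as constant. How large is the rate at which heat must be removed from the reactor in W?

Extent of reaction ξ = 0.569 × 223 = 126.89 mol/min
Reaction term: ξ·ΔH°_rxn = 126.89 × -122 = -15480 kJ/min
Sensible, feed 134→25 °C: -4958.6 kJ/min
Outlet flows (mol/min): A 96.113, H₂ 96.113, B 126.89
Sensible, products 25→33.2 °C: 317.89 kJ/min
Q = ΔH = -20121 kJ/min = -335.35 kW
Heat removed = 335350 W

Q_out = 335000 W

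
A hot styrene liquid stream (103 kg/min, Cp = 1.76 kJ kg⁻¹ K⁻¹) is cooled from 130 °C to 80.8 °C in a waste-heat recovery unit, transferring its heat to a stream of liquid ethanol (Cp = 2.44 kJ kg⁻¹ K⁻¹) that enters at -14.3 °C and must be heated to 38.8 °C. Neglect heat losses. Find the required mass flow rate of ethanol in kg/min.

Heat released by hot stream: Q = 103 × 1.76 × (130 − 80.8) = 8919 kJ/min
Energy balance on cold side (adiabatic exchanger): Q = ṁ_c·Cp_c·(T_c,out − T_c,in)
ṁ_c = 8919 / [2.44 × (38.8 − -14.3)] = 68.838 kg/min

ṁ_c = 68.8 kg/min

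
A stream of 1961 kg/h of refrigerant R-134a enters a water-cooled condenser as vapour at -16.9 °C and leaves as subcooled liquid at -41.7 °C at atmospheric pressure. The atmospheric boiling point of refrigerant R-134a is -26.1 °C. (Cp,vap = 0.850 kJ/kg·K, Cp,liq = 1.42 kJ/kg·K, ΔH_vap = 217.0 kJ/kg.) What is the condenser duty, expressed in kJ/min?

Q_c = 8070 kJ/min

vapour -16.9→-26.1 °C: -7.82 kJ/kg
condensation at -26.1 °C: -217 kJ/kg
liquid -26.1→-41.7 °C: -22.152 kJ/kg
Δh = -7.82 + -217 + -22.152 = -246.97 kJ/kg
Q = ṁ·Δh = 1961 kg/h × -246.97 kJ/kg = -484310 kJ/h
|Q| = 134.53 kW = 8071.9 kJ/min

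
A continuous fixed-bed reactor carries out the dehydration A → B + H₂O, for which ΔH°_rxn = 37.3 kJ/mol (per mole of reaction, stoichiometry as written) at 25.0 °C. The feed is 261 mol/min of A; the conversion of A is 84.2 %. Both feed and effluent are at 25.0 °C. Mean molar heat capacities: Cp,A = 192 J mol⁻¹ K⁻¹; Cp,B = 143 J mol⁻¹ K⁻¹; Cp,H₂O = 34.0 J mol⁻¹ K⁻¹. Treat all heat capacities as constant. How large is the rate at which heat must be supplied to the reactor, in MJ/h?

Extent of reaction ξ = 0.842 × 261 = 219.76 mol/min
Reaction term: ξ·ΔH°_rxn = 219.76 × 37.3 = 8197.1 kJ/min
Q = ΔH = 8197.1 kJ/min = 136.62 kW
Heat supplied = 491.83 MJ/h

Q_in = 492 MJ/h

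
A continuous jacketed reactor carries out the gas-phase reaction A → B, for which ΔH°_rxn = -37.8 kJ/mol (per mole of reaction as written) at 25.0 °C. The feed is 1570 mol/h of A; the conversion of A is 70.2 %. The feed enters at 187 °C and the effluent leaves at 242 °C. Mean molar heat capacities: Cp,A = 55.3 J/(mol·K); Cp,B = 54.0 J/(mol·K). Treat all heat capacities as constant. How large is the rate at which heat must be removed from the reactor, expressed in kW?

Extent of reaction ξ = 0.702 × 1570 = 1102.1 mol/h
Reaction term: ξ·ΔH°_rxn = 1102.1 × -37.8 = -41661 kJ/h
Sensible, feed 187→25 °C: -14065 kJ/h
Outlet flows (mol/h): A 467.86, B 1102.1
Sensible, products 25→242 °C: 18529 kJ/h
Q = ΔH = -37197 kJ/h = -10.332 kW
Heat removed = 10.332 kW

Q_out = 10.3 kW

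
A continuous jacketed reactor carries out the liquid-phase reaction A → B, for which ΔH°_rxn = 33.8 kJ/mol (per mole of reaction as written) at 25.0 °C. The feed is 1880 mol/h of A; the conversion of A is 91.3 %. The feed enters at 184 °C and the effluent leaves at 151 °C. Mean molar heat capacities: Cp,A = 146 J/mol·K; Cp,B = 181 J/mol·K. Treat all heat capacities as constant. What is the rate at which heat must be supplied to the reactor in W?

Q_in = 15700 W

Extent of reaction ξ = 0.913 × 1880 = 1716.4 mol/h
Reaction term: ξ·ΔH°_rxn = 1716.4 × 33.8 = 58016 kJ/h
Sensible, feed 184→25 °C: -43642 kJ/h
Outlet flows (mol/h): A 163.56, B 1716.4
Sensible, products 25→151 °C: 42154 kJ/h
Q = ΔH = 56527 kJ/h = 15.702 kW
Heat supplied = 15702 W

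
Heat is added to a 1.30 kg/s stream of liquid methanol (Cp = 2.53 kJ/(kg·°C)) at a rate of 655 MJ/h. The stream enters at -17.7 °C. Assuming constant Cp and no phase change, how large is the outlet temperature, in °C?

T_out = 37.6 °C

Q = 655 MJ/h = 181.94 kJ/s
ΔT = Q/(ṁ·Cp) = 181.94/(1.30×2.53) = 55.319 K
T_out = -17.7 + 55.319 = 37.619 °C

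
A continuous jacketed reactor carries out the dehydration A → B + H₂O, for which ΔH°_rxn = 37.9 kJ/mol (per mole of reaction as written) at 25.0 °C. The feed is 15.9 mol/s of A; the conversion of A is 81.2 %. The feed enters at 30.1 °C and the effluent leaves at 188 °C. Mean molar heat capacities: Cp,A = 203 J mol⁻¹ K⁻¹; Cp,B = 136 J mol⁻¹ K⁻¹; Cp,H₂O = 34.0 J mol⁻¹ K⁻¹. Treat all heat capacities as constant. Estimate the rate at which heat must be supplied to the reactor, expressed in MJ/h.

Q_in = 3350 MJ/h

Extent of reaction ξ = 0.812 × 15.9 = 12.911 mol/s
Reaction term: ξ·ΔH°_rxn = 12.911 × 37.9 = 489.32 kJ/s
Sensible, feed 30.1→25 °C: -16.461 kJ/s
Outlet flows (mol/s): A 2.9892, B 12.911, H₂O 12.911
Sensible, products 25→188 °C: 456.67 kJ/s
Q = ΔH = 929.53 kJ/s = 929.53 kW
Heat supplied = 3346.3 MJ/h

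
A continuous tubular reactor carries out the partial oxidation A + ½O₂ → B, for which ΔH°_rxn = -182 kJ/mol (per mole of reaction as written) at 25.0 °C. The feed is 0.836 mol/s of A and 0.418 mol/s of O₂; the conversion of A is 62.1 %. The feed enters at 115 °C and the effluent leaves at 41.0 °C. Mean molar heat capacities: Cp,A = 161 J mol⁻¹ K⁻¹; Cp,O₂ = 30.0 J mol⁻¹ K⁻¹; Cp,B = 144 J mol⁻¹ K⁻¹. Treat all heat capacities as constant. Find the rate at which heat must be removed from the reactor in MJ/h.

Q_out = 380 MJ/h

Extent of reaction ξ = 0.621 × 0.836 = 0.51916 mol/s
Reaction term: ξ·ΔH°_rxn = 0.51916 × -182 = -94.486 kJ/s
Sensible, feed 115→25 °C: -13.242 kJ/s
Outlet flows (mol/s): A 0.31684, O₂ 0.15842, B 0.51916
Sensible, products 25→41.0 °C: 2.0884 kJ/s
Q = ΔH = -105.64 kJ/s = -105.64 kW
Heat removed = 380.3 MJ/h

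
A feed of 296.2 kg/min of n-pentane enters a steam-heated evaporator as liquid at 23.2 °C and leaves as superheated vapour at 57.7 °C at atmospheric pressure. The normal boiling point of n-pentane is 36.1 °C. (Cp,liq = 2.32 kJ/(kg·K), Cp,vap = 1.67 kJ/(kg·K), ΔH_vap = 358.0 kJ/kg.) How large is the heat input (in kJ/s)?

liquid 23.2→36.1 °C: 29.928 kJ/kg
vaporisation at 36.1 °C: 358 kJ/kg
vapour 36.1→57.7 °C: 36.072 kJ/kg
Δh = 29.928 + 358 + 36.072 = 424 kJ/kg
Q = ṁ·Δh = 296.2 kg/min × 424 kJ/kg = 125590 kJ/min
|Q| = 2093.1 kW

Q = 2090 kJ/s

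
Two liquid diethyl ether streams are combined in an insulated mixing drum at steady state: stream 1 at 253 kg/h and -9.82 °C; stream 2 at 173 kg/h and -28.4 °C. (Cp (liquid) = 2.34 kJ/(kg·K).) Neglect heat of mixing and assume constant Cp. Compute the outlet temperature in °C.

T_out = -17.4 °C

Adiabatic, steady state ⇒ Σ ṁᵢCp,ᵢ(T_out − Tᵢ) = 0
T_out = Σ ṁᵢCp,ᵢTᵢ / Σ ṁᵢCp,ᵢ
      = -17311 / 996.84 = -17.365 °C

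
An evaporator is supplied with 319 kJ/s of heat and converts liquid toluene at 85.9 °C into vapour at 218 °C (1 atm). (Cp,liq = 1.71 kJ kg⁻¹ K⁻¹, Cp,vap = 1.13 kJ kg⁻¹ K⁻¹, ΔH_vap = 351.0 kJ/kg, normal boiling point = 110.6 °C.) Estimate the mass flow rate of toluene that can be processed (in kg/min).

Δh = 1.71×(110.6−85.9) + 351.0 + 1.13×(218−110.6) = 514.6 kJ/kg
Q = 319 kJ/s = 319 kJ/s = 19140 kJ/min
ṁ = Q/Δh = 19140 / 514.6 = 37.194 kg/min

ṁ = 37.2 kg/min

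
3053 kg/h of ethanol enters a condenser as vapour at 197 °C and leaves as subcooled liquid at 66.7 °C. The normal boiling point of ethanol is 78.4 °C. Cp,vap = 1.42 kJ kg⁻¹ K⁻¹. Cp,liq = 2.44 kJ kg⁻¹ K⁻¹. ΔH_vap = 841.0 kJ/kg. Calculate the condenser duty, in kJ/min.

Q_c = 52800 kJ/min

vapour 197→78.4 °C: -168.41 kJ/kg
condensation at 78.4 °C: -841 kJ/kg
liquid 78.4→66.7 °C: -28.548 kJ/kg
Δh = -168.41 + -841 + -28.548 = -1038 kJ/kg
Q = ṁ·Δh = 3053 kg/h × -1038 kJ/kg = -3.1689e+06 kJ/h
|Q| = 880.25 kW = 52815 kJ/min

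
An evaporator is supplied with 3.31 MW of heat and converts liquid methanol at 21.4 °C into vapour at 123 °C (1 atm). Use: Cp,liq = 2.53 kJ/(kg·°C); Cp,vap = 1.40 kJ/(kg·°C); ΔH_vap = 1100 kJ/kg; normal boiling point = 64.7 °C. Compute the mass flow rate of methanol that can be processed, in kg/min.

Δh = 2.53×(64.7−21.4) + 1100 + 1.40×(123−64.7) = 1291.2 kJ/kg
Q = 3.31 MW = 3310 kJ/s = 198600 kJ/min
ṁ = Q/Δh = 198600 / 1291.2 = 153.81 kg/min

ṁ = 154 kg/min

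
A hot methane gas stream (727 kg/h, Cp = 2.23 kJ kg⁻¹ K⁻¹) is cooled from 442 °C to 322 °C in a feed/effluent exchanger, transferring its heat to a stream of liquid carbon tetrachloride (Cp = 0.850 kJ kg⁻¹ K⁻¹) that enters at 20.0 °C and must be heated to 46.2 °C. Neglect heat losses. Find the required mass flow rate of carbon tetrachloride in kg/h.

Heat released by hot stream: Q = 727 × 2.23 × (442 − 322) = 194550 kJ/h
Energy balance on cold side (adiabatic exchanger): Q = ṁ_c·Cp_c·(T_c,out − T_c,in)
ṁ_c = 194550 / [0.850 × (46.2 − 20.0)] = 8735.8 kg/h

ṁ_c = 8740 kg/h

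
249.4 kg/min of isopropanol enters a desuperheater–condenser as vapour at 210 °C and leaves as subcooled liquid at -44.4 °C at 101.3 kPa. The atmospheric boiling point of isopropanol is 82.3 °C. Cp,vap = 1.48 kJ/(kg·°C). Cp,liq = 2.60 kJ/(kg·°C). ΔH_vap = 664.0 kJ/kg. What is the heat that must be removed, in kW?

vapour 210→82.3 °C: -189 kJ/kg
condensation at 82.3 °C: -664 kJ/kg
liquid 82.3→-44.4 °C: -329.42 kJ/kg
Δh = -189 + -664 + -329.42 = -1182.4 kJ/kg
Q = ṁ·Δh = 249.4 kg/min × -1182.4 kJ/kg = -294890 kJ/min
|Q| = 4914.9 kW

Q_c = 4910 kW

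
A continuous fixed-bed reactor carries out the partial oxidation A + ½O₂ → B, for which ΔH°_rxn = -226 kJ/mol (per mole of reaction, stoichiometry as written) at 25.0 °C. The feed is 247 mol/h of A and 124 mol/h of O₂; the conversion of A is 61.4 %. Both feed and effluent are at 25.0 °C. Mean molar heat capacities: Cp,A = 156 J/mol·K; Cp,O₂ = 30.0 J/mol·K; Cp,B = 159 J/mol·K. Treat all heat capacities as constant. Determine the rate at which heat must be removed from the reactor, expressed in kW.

Extent of reaction ξ = 0.614 × 247 = 151.66 mol/h
Reaction term: ξ·ΔH°_rxn = 151.66 × -226 = -34275 kJ/h
Q = ΔH = -34275 kJ/h = -9.5208 kW
Heat removed = 9.5208 kW

Q_out = 9.52 kW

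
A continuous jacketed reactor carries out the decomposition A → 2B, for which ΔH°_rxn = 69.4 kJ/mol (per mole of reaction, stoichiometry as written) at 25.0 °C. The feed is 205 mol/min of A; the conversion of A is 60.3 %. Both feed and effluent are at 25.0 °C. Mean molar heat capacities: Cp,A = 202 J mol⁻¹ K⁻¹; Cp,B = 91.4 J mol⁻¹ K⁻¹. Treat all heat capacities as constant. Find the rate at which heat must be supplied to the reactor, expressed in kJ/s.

Extent of reaction ξ = 0.603 × 205 = 123.61 mol/min
Reaction term: ξ·ΔH°_rxn = 123.61 × 69.4 = 8578.9 kJ/min
Q = ΔH = 8578.9 kJ/min = 142.98 kW
Heat supplied = 142.98 kJ/s

Q_in = 143 kJ/s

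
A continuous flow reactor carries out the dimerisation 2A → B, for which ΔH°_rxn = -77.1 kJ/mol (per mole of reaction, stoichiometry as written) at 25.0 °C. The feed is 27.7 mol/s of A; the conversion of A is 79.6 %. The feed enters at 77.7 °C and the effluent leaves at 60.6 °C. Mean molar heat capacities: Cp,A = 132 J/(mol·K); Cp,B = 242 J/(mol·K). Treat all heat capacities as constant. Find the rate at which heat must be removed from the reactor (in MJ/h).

Q_out = 3320 MJ/h

Extent of reaction ξ = 0.796 × 27.7 / 2 = 11.025 mol/s
Reaction term: ξ·ΔH°_rxn = 11.025 × -77.1 = -850 kJ/s
Sensible, feed 77.7→25 °C: -192.69 kJ/s
Outlet flows (mol/s): A 5.6508, B 11.025
Sensible, products 25→60.6 °C: 121.53 kJ/s
Q = ΔH = -921.16 kJ/s = -921.16 kW
Heat removed = 3316.2 MJ/h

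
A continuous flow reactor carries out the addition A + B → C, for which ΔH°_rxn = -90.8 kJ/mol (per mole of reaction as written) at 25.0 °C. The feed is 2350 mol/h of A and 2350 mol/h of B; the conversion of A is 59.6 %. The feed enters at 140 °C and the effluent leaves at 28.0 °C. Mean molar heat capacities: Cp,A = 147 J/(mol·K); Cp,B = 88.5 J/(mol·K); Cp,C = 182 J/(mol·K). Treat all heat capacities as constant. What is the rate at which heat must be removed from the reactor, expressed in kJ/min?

Extent of reaction ξ = 0.596 × 2350 = 1400.6 mol/h
Reaction term: ξ·ΔH°_rxn = 1400.6 × -90.8 = -127170 kJ/h
Sensible, feed 140→25 °C: -63644 kJ/h
Outlet flows (mol/h): A 949.4, B 949.4, C 1400.6
Sensible, products 25→28.0 °C: 1435.5 kJ/h
Q = ΔH = -189380 kJ/h = -52.606 kW
Heat removed = 3156.4 kJ/min

Q_out = 3160 kJ/min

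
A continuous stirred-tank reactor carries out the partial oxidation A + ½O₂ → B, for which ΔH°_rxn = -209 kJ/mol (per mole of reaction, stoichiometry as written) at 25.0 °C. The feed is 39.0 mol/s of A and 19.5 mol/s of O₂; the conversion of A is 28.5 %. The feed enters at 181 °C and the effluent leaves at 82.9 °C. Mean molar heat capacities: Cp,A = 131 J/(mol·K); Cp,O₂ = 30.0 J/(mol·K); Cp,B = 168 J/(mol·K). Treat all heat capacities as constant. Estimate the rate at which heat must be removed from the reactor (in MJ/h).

Q_out = 10300 MJ/h

Extent of reaction ξ = 0.285 × 39.0 = 11.115 mol/s
Reaction term: ξ·ΔH°_rxn = 11.115 × -209 = -2323 kJ/s
Sensible, feed 181→25 °C: -888.26 kJ/s
Outlet flows (mol/s): A 27.885, O₂ 13.943, B 11.115
Sensible, products 25→82.9 °C: 343.84 kJ/s
Q = ΔH = -2867.5 kJ/s = -2867.5 kW
Heat removed = 10323 MJ/h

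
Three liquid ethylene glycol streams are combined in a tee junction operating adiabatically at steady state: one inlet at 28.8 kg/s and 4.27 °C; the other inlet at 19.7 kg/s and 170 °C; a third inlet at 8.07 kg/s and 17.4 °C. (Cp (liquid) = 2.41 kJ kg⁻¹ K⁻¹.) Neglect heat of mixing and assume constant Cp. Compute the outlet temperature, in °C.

T_out = 63.9 °C

Energy balance with Q = 0: Σ ṁᵢCp,ᵢ(T_out − Tᵢ) = 0
Σ ṁᵢCp,ᵢTᵢ = 28.8×2.41×4.27 + 19.7×2.41×170 + 8.07×2.41×17.4 = 8705.9
Σ ṁᵢCp,ᵢ = 28.8×2.41 + 19.7×2.41 + 8.07×2.41 = 136.33
T_out = 8705.9 / 136.33 = 63.857 °C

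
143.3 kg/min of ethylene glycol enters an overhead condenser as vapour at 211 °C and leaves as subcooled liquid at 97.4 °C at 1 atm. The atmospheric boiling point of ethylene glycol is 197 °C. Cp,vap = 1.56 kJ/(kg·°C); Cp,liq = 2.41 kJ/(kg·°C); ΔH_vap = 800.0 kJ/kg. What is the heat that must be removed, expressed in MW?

vapour 211→197 °C: -21.84 kJ/kg
condensation at 197 °C: -800 kJ/kg
liquid 197→97.4 °C: -240.04 kJ/kg
Δh = -21.84 + -800 + -240.04 = -1061.9 kJ/kg
Q = ṁ·Δh = 143.3 kg/min × -1061.9 kJ/kg = -152170 kJ/min
|Q| = 2536.1 kW = 2.5361 MW

Q_c = 2.54 MW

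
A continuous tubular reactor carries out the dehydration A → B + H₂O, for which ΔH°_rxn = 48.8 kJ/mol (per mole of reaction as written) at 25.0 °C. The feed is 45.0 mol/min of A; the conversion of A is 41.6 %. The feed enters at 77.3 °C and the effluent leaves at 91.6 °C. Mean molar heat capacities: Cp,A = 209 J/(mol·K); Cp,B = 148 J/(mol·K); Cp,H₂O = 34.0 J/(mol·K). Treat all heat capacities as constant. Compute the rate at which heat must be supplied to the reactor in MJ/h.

Q_in = 60.9 MJ/h

Extent of reaction ξ = 0.416 × 45.0 = 18.72 mol/min
Reaction term: ξ·ΔH°_rxn = 18.72 × 48.8 = 913.54 kJ/min
Sensible, feed 77.3→25 °C: -491.88 kJ/min
Outlet flows (mol/min): A 26.28, B 18.72, H₂O 18.72
Sensible, products 25→91.6 °C: 592.71 kJ/min
Q = ΔH = 1014.4 kJ/min = 16.906 kW
Heat supplied = 60.862 MJ/h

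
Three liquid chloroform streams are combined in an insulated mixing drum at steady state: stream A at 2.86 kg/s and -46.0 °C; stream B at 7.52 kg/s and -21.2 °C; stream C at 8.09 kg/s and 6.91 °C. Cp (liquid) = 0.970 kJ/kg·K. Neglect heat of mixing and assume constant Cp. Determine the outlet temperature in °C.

T_out = -12.7 °C

No heat crosses the boundary, so H_out = H_in.
Σ ṁᵢCp,ᵢTᵢ = 2.86×0.970×-46.0 + 7.52×0.970×-21.2 + 8.09×0.970×6.91 = -228.03
Σ ṁᵢCp,ᵢ = 2.86×0.970 + 7.52×0.970 + 8.09×0.970 = 17.916
T_out = -228.03 / 17.916 = -12.728 °C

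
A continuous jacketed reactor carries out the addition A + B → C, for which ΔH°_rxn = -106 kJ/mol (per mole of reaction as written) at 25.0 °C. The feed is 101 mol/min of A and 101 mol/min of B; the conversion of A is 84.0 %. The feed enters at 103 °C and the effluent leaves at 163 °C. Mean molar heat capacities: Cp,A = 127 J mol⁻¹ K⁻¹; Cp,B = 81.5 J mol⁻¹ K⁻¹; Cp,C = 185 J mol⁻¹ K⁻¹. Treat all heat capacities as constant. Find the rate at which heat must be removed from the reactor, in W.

Q_out = 133000 W

Extent of reaction ξ = 0.840 × 101 = 84.84 mol/min
Reaction term: ξ·ΔH°_rxn = 84.84 × -106 = -8993 kJ/min
Sensible, feed 103→25 °C: -1642.6 kJ/min
Outlet flows (mol/min): A 16.16, B 16.16, C 84.84
Sensible, products 25→163 °C: 2630.9 kJ/min
Q = ΔH = -8004.7 kJ/min = -133.41 kW
Heat removed = 133410 W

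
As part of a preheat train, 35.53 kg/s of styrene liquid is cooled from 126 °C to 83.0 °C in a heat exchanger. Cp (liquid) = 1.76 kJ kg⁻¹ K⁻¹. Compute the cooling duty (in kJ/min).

Q_c = 161000 kJ/min

Q = ṁ·Cp·ΔT = 35.53 × 1.76 × (83.0 − 126) = -2688.9 kJ/s
Cooling duty = 161330 kJ/min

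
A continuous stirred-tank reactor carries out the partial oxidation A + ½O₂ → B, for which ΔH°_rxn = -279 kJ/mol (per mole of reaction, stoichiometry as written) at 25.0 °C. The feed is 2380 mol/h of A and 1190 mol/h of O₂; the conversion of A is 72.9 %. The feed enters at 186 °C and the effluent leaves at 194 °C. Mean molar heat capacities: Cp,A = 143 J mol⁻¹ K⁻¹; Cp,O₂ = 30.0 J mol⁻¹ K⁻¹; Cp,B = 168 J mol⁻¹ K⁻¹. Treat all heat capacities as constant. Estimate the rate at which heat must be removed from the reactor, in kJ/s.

Extent of reaction ξ = 0.729 × 2380 = 1735 mol/h
Reaction term: ξ·ΔH°_rxn = 1735 × -279 = -484070 kJ/h
Sensible, feed 186→25 °C: -60542 kJ/h
Outlet flows (mol/h): A 644.98, O₂ 322.49, B 1735
Sensible, products 25→194 °C: 66483 kJ/h
Q = ΔH = -478130 kJ/h = -132.81 kW
Heat removed = 132.81 kJ/s

Q_out = 133 kJ/s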